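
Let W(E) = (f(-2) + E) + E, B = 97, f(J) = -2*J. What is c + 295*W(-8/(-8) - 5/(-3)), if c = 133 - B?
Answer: 8368/3 ≈ 2789.3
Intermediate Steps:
c = 36 (c = 133 - 1*97 = 133 - 97 = 36)
W(E) = 4 + 2*E (W(E) = (-2*(-2) + E) + E = (4 + E) + E = 4 + 2*E)
c + 295*W(-8/(-8) - 5/(-3)) = 36 + 295*(4 + 2*(-8/(-8) - 5/(-3))) = 36 + 295*(4 + 2*(-8*(-⅛) - 5*(-⅓))) = 36 + 295*(4 + 2*(1 + 5/3)) = 36 + 295*(4 + 2*(8/3)) = 36 + 295*(4 + 16/3) = 36 + 295*(28/3) = 36 + 8260/3 = 8368/3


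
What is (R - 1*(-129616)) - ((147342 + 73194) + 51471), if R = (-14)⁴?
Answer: -103975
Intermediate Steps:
R = 38416
(R - 1*(-129616)) - ((147342 + 73194) + 51471) = (38416 - 1*(-129616)) - ((147342 + 73194) + 51471) = (38416 + 129616) - (220536 + 51471) = 168032 - 1*272007 = 168032 - 272007 = -103975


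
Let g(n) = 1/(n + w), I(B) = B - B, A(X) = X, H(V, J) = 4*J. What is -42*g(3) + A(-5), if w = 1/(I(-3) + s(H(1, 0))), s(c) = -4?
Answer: -223/11 ≈ -20.273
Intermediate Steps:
I(B) = 0
w = -¼ (w = 1/(0 - 4) = 1/(-4) = -¼ ≈ -0.25000)
g(n) = 1/(-¼ + n) (g(n) = 1/(n - ¼) = 1/(-¼ + n))
-42*g(3) + A(-5) = -168/(-1 + 4*3) - 5 = -168/(-1 + 12) - 5 = -168/11 - 5 = -223/11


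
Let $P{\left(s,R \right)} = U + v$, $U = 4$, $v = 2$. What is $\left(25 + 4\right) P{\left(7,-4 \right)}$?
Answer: $174$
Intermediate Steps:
$P{\left(s,R \right)} = 6$ ($P{\left(s,R \right)} = 4 + 2 = 6$)
$\left(25 + 4\right) P{\left(7,-4 \right)} = \left(25 + 4\right) 6 = 29 \cdot 6 = 174$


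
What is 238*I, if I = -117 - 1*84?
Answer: -47838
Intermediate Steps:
I = -201 (I = -117 - 84 = -201)
238*I = 238*(-201) = -47838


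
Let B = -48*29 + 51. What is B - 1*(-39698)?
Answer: 38357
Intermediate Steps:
B = -1341 (B = -1392 + 51 = -1341)
B - 1*(-39698) = -1341 - 1*(-39698) = -1341 + 39698 = 38357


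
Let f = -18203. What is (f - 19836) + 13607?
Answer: -24432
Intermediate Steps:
(f - 19836) + 13607 = (-18203 - 19836) + 13607 = -38039 + 13607 = -24432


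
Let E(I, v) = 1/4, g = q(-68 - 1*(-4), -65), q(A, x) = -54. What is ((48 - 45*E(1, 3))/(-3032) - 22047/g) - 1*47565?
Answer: -5147251867/109152 ≈ -47157.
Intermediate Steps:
g = -54
E(I, v) = ¼
((48 - 45*E(1, 3))/(-3032) - 22047/g) - 1*47565 = ((48 - 45*¼)/(-3032) - 22047/(-54)) - 1*47565 = ((48 - 45/4)*(-1/3032) - 22047*(-1/54)) - 47565 = ((147/4)*(-1/3032) + 7349/18) - 47565 = (-147/12128 + 7349/18) - 47565 = 44563013/109152 - 47565 = -5147251867/109152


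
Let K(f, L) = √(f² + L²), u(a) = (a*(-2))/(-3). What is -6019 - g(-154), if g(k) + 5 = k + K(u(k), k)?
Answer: -5860 - 154*√13/3 ≈ -6045.1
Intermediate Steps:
u(a) = 2*a/3 (u(a) = -2*a*(-⅓) = 2*a/3)
K(f, L) = √(L² + f²)
g(k) = -5 + k + √13*√(k²)/3 (g(k) = -5 + (k + √(k² + (2*k/3)²)) = -5 + (k + √(k² + 4*k²/9)) = -5 + (k + √(13*k²/9)) = -5 + (k + √13*√(k²)/3) = -5 + k + √13*√(k²)/3)
-6019 - g(-154) = -6019 - (-5 - 154 + √13*√((-154)²)/3) = -6019 - (-5 - 154 + √13*√23716/3) = -6019 - (-5 - 154 + (⅓)*√13*154) = -6019 - (-5 - 154 + 154*√13/3) = -6019 - (-159 + 154*√13/3) = -6019 + (159 - 154*√13/3) = -5860 - 154*√13/3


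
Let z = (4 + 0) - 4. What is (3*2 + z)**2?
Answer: 36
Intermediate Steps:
z = 0 (z = 4 - 4 = 0)
(3*2 + z)**2 = (3*2 + 0)**2 = (6 + 0)**2 = 6**2 = 36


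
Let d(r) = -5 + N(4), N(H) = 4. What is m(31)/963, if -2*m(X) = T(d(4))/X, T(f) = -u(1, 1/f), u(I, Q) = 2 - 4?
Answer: -1/29853 ≈ -3.3497e-5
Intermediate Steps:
u(I, Q) = -2
d(r) = -1 (d(r) = -5 + 4 = -1)
T(f) = 2 (T(f) = -1*(-2) = 2)
m(X) = -1/X
m(31)/963 = -1/31/963 = -1*1/31*(1/963) = -1/31*1/963 = -1/29853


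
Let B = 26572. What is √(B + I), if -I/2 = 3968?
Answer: 2*√4659 ≈ 136.51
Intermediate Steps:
I = -7936 (I = -2*3968 = -7936)
√(B + I) = √(26572 - 7936) = √18636 = 2*√4659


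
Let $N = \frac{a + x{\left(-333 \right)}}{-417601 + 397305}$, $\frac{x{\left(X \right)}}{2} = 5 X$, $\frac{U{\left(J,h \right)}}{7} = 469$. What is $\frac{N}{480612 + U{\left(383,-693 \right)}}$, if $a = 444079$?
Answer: $- \frac{440749}{9821132920} \approx -4.4878 \cdot 10^{-5}$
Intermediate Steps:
$U{\left(J,h \right)} = 3283$ ($U{\left(J,h \right)} = 7 \cdot 469 = 3283$)
$x{\left(X \right)} = 10 X$ ($x{\left(X \right)} = 2 \cdot 5 X = 10 X$)
$N = - \frac{440749}{20296}$ ($N = \frac{444079 + 10 \left(-333\right)}{-417601 + 397305} = \frac{444079 - 3330}{-20296} = 440749 \left(- \frac{1}{20296}\right) = - \frac{440749}{20296} \approx -21.716$)
$\frac{N}{480612 + U{\left(383,-693 \right)}} = - \frac{440749}{20296 \left(480612 + 3283\right)} = - \frac{440749}{20296 \cdot 483895} = \left(- \frac{440749}{20296}\right) \frac{1}{483895} = - \frac{440749}{9821132920}$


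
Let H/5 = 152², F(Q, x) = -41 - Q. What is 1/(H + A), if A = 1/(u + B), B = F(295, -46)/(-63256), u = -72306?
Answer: 571723500/66045498712093 ≈ 8.6565e-6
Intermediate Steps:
H = 115520 (H = 5*152² = 5*23104 = 115520)
B = 42/7907 (B = (-41 - 1*295)/(-63256) = (-41 - 295)*(-1/63256) = -336*(-1/63256) = 42/7907 ≈ 0.0053117)
A = -7907/571723500 (A = 1/(-72306 + 42/7907) = 1/(-571723500/7907) = -7907/571723500 ≈ -1.3830e-5)
1/(H + A) = 1/(115520 - 7907/571723500) = 1/(66045498712093/571723500) = 571723500/66045498712093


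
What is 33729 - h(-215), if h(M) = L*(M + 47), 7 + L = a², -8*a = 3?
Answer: 260613/8 ≈ 32577.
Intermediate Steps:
a = -3/8 (a = -⅛*3 = -3/8 ≈ -0.37500)
L = -439/64 (L = -7 + (-3/8)² = -7 + 9/64 = -439/64 ≈ -6.8594)
h(M) = -20633/64 - 439*M/64 (h(M) = -439*(M + 47)/64 = -439*(47 + M)/64 = -20633/64 - 439*M/64)
33729 - h(-215) = 33729 - (-20633/64 - 439/64*(-215)) = 33729 - (-20633/64 + 94385/64) = 33729 - 1*9219/8 = 33729 - 9219/8 = 260613/8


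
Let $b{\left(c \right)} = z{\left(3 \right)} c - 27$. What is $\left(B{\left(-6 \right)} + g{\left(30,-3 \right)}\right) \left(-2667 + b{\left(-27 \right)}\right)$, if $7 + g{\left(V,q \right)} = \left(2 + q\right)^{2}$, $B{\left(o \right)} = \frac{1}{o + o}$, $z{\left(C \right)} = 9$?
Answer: $\frac{71467}{4} \approx 17867.0$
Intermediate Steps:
$B{\left(o \right)} = \frac{1}{2 o}$
$b{\left(c \right)} = -27 + 9 c$ ($b{\left(c \right)} = 9 c - 27 = -27 + 9 c$)
$g{\left(V,q \right)} = -7 + \left(2 + q\right)^{2}$
$\left(B{\left(-6 \right)} + g{\left(30,-3 \right)}\right) \left(-2667 + b{\left(-27 \right)}\right) = \left(\frac{1}{2 \left(-6\right)} - \left(7 - \left(2 - 3\right)^{2}\right)\right) \left(-2667 + \left(-27 + 9 \left(-27\right)\right)\right) = \left(\frac{1}{2} \left(- \frac{1}{6}\right) - \left(7 - \left(-1\right)^{2}\right)\right) \left(-2667 - 270\right) = \left(- \frac{1}{12} + \left(-7 + 1\right)\right) \left(-2667 - 270\right) = \left(- \frac{1}{12} - 6\right) \left(-2937\right) = \left(- \frac{73}{12}\right) \left(-2937\right) = \frac{71467}{4}$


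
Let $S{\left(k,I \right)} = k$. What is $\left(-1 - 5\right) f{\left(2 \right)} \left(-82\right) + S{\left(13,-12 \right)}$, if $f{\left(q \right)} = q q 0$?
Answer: $13$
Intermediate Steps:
$f{\left(q \right)} = 0$ ($f{\left(q \right)} = q^{2} \cdot 0 = 0$)
$\left(-1 - 5\right) f{\left(2 \right)} \left(-82\right) + S{\left(13,-12 \right)} = \left(-1 - 5\right) 0 \left(-82\right) + 13 = \left(-6\right) 0 \left(-82\right) + 13 = 0 \left(-82\right) + 13 = 0 + 13 = 13$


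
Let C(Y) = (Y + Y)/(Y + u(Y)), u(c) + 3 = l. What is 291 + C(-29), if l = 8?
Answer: 3521/12 ≈ 293.42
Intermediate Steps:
u(c) = 5 (u(c) = -3 + 8 = 5)
C(Y) = 2*Y/(5 + Y) (C(Y) = (Y + Y)/(Y + 5) = (2*Y)/(5 + Y) = 2*Y/(5 + Y))
291 + C(-29) = 291 + 2*(-29)/(5 - 29) = 291 + 2*(-29)/(-24) = 291 + 2*(-29)*(-1/24) = 291 + 29/12 = 3521/12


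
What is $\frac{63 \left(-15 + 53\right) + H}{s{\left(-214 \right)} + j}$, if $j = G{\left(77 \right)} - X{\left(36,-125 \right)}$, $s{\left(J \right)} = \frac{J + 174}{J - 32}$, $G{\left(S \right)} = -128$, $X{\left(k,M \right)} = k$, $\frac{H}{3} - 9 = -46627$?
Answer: $\frac{4226895}{5038} \approx 839.0$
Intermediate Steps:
$H = -139854$ ($H = 27 + 3 \left(-46627\right) = 27 - 139881 = -139854$)
$s{\left(J \right)} = \frac{174 + J}{-32 + J}$
$j = -164$ ($j = -128 - 36 = -164$)
$\frac{63 \left(-15 + 53\right) + H}{s{\left(-214 \right)} + j} = \frac{63 \left(-15 + 53\right) - 139854}{\frac{174 - 214}{-32 - 214} - 164} = \frac{63 \cdot 38 - 139854}{\frac{1}{-246} \left(-40\right) - 164} = \frac{2394 - 139854}{\left(- \frac{1}{246}\right) \left(-40\right) - 164} = - \frac{137460}{\frac{20}{123} - 164} = - \frac{137460}{- \frac{20152}{123}} = \left(-137460\right) \left(- \frac{123}{20152}\right) = \frac{4226895}{5038}$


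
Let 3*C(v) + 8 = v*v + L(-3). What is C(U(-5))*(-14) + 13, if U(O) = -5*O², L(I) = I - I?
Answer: -218599/3 ≈ -72866.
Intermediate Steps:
L(I) = 0
C(v) = -8/3 + v²/3 (C(v) = -8/3 + (v*v + 0)/3 = -8/3 + (v² + 0)/3 = -8/3 + v²/3)
C(U(-5))*(-14) + 13 = (-8/3 + (-5*(-5)²)²/3)*(-14) + 13 = (-8/3 + (-5*25)²/3)*(-14) + 13 = (-8/3 + (⅓)*(-125)²)*(-14) + 13 = (-8/3 + (⅓)*15625)*(-14) + 13 = (-8/3 + 15625/3)*(-14) + 13 = (15617/3)*(-14) + 13 = -218638/3 + 13 = -218599/3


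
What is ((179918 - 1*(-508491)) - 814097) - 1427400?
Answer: -1553088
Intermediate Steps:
((179918 - 1*(-508491)) - 814097) - 1427400 = ((179918 + 508491) - 814097) - 1427400 = (688409 - 814097) - 1427400 = -125688 - 1427400 = -1553088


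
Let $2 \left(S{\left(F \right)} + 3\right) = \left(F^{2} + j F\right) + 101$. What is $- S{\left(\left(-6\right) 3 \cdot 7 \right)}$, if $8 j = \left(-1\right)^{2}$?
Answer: $- \frac{63821}{8} \approx -7977.6$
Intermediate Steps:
$j = \frac{1}{8}$ ($j = \frac{\left(-1\right)^{2}}{8} = \frac{1}{8} \cdot 1 = \frac{1}{8} \approx 0.125$)
$S{\left(F \right)} = \frac{95}{2} + \frac{F^{2}}{2} + \frac{F}{16}$ ($S{\left(F \right)} = -3 + \frac{\left(F^{2} + \frac{F}{8}\right) + 101}{2} = -3 + \frac{101 + F^{2} + \frac{F}{8}}{2} = -3 + \left(\frac{101}{2} + \frac{F^{2}}{2} + \frac{F}{16}\right) = \frac{95}{2} + \frac{F^{2}}{2} + \frac{F}{16}$)
$- S{\left(\left(-6\right) 3 \cdot 7 \right)} = - (\frac{95}{2} + \frac{\left(\left(-6\right) 3 \cdot 7\right)^{2}}{2} + \frac{\left(-6\right) 3 \cdot 7}{16}) = - (\frac{95}{2} + \frac{\left(\left(-18\right) 7\right)^{2}}{2} + \frac{\left(-18\right) 7}{16}) = - (\frac{95}{2} + \frac{\left(-126\right)^{2}}{2} + \frac{1}{16} \left(-126\right)) = - (\frac{95}{2} + \frac{1}{2} \cdot 15876 - \frac{63}{8}) = - (\frac{95}{2} + 7938 - \frac{63}{8}) = \left(-1\right) \frac{63821}{8} = - \frac{63821}{8}$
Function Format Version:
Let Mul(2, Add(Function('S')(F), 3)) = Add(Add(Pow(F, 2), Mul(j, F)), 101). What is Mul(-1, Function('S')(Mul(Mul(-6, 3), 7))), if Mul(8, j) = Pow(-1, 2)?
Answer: Rational(-63821, 8) ≈ -7977.6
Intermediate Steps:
j = Rational(1, 8) (j = Mul(Rational(1, 8), Pow(-1, 2)) = Mul(Rational(1, 8), 1) = Rational(1, 8) ≈ 0.12500)
Function('S')(F) = Add(Rational(95, 2), Mul(Rational(1, 2), Pow(F, 2)), Mul(Rational(1, 16), F)) (Function('S')(F) = Add(-3, Mul(Rational(1, 2), Add(Add(Pow(F, 2), Mul(Rational(1, 8), F)), 101))) = Add(-3, Mul(Rational(1, 2), Add(101, Pow(F, 2), Mul(Rational(1, 8), F)))) = Add(-3, Add(Rational(101, 2), Mul(Rational(1, 2), Pow(F, 2)), Mul(Rational(1, 16), F))) = Add(Rational(95, 2), Mul(Rational(1, 2), Pow(F, 2)), Mul(Rational(1, 16), F)))
Mul(-1, Function('S')(Mul(Mul(-6, 3), 7))) = Mul(-1, Add(Rational(95, 2), Mul(Rational(1, 2), Pow(Mul(Mul(-6, 3), 7), 2)), Mul(Rational(1, 16), Mul(Mul(-6, 3), 7)))) = Mul(-1, Add(Rational(95, 2), Mul(Rational(1, 2), Pow(Mul(-18, 7), 2)), Mul(Rational(1, 16), Mul(-18, 7)))) = Mul(-1, Add(Rational(95, 2), Mul(Rational(1, 2), Pow(-126, 2)), Mul(Rational(1, 16), -126))) = Mul(-1, Add(Rational(95, 2), Mul(Rational(1, 2), 15876), Rational(-63, 8))) = Mul(-1, Add(Rational(95, 2), 7938, Rational(-63, 8))) = Mul(-1, Rational(63821, 8)) = Rational(-63821, 8)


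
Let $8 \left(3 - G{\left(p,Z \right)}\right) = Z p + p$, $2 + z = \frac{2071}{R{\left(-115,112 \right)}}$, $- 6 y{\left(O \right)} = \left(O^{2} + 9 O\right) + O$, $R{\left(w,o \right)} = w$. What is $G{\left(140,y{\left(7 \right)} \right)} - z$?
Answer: $\frac{486577}{1380} \approx 352.59$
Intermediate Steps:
$y{\left(O \right)} = - \frac{5 O}{3} - \frac{O^{2}}{6}$ ($y{\left(O \right)} = - \frac{\left(O^{2} + 9 O\right) + O}{6} = - \frac{O^{2} + 10 O}{6} = - \frac{5 O}{3} - \frac{O^{2}}{6}$)
$z = - \frac{2301}{115}$ ($z = -2 + \frac{2071}{-115} = -2 + 2071 \left(- \frac{1}{115}\right) = -2 - \frac{2071}{115} = - \frac{2301}{115} \approx -20.009$)
$G{\left(p,Z \right)} = 3 - \frac{p}{8} - \frac{Z p}{8}$ ($G{\left(p,Z \right)} = 3 - \frac{Z p + p}{8} = 3 - \frac{p + Z p}{8} = 3 - \left(\frac{p}{8} + \frac{Z p}{8}\right) = 3 - \frac{p}{8} - \frac{Z p}{8}$)
$G{\left(140,y{\left(7 \right)} \right)} - z = \left(3 - \frac{35}{2} - \frac{1}{8} \left(\left(- \frac{1}{6}\right) 7 \left(10 + 7\right)\right) 140\right) - - \frac{2301}{115} = \left(3 - \frac{35}{2} - \frac{1}{8} \left(\left(- \frac{1}{6}\right) 7 \cdot 17\right) 140\right) + \frac{2301}{115} = \left(3 - \frac{35}{2} - \left(- \frac{119}{48}\right) 140\right) + \frac{2301}{115} = \left(3 - \frac{35}{2} + \frac{4165}{12}\right) + \frac{2301}{115} = \frac{3991}{12} + \frac{2301}{115} = \frac{486577}{1380}$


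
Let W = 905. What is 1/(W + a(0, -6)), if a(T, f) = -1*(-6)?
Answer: 1/911 ≈ 0.0010977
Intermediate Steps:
a(T, f) = 6
1/(W + a(0, -6)) = 1/(905 + 6) = 1/911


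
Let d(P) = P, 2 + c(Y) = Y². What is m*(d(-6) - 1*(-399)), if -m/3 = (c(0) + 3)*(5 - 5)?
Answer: 0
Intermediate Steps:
c(Y) = -2 + Y²
m = 0 (m = -3*((-2 + 0²) + 3)*(5 - 5) = -3*((-2 + 0) + 3)*0 = -3*(-2 + 3)*0 = -3*0 = 0)
m*(d(-6) - 1*(-399)) = 0*(-6 - 1*(-399)) = 0*(-6 + 399) = 0*393 = 0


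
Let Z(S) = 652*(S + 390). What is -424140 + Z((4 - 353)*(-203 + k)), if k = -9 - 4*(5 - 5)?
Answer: 48070316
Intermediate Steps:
k = -9 (k = -9 - 4*0 = -9 - 2*0 = -9 + 0 = -9)
Z(S) = 254280 + 652*S (Z(S) = 652*(390 + S) = 254280 + 652*S)
-424140 + Z((4 - 353)*(-203 + k)) = -424140 + (254280 + 652*((4 - 353)*(-203 - 9))) = -424140 + (254280 + 652*(-349*(-212))) = -424140 + (254280 + 652*73988) = -424140 + (254280 + 48240176) = -424140 + 48494456 = 48070316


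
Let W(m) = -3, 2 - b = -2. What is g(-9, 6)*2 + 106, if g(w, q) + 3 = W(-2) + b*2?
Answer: 110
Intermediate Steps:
b = 4 (b = 2 - 1*(-2) = 2 + 2 = 4)
g(w, q) = 2 (g(w, q) = -3 + (-3 + 4*2) = -3 + (-3 + 8) = -3 + 5 = 2)
g(-9, 6)*2 + 106 = 2*2 + 106 = 4 + 106 = 110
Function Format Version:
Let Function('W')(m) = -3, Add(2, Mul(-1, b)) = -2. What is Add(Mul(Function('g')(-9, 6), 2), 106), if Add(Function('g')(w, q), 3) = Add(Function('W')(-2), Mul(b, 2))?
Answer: 110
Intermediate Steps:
b = 4 (b = Add(2, Mul(-1, -2)) = Add(2, 2) = 4)
Function('g')(w, q) = 2 (Function('g')(w, q) = Add(-3, Add(-3, Mul(4, 2))) = Add(-3, Add(-3, 8)) = Add(-3, 5) = 2)
Add(Mul(Function('g')(-9, 6), 2), 106) = Add(Mul(2, 2), 106) = Add(4, 106) = 110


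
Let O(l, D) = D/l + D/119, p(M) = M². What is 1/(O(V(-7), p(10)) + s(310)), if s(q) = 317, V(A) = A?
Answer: 119/36123 ≈ 0.0032943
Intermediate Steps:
O(l, D) = D/119 + D/l (O(l, D) = D/l + D*(1/119) = D/l + D/119 = D/119 + D/l)
1/(O(V(-7), p(10)) + s(310)) = 1/(((1/119)*10² + 10²/(-7)) + 317) = 1/(((1/119)*100 + 100*(-⅐)) + 317) = 1/((100/119 - 100/7) + 317) = 1/(-1600/119 + 317) = 1/(36123/119) = 119/36123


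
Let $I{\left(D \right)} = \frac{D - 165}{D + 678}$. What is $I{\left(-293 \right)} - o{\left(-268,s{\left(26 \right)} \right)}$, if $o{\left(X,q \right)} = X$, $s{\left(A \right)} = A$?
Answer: $\frac{102722}{385} \approx 266.81$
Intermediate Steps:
$I{\left(D \right)} = \frac{-165 + D}{678 + D}$
$I{\left(-293 \right)} - o{\left(-268,s{\left(26 \right)} \right)} = \frac{-165 - 293}{678 - 293} - -268 = \frac{1}{385} \left(-458\right) + 268 = - \frac{458}{385} + 268 = \frac{102722}{385}$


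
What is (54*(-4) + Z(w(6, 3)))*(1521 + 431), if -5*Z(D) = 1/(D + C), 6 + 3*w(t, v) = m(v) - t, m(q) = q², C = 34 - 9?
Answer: -6324724/15 ≈ -4.2165e+5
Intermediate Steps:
C = 25 (C = 34 - 1*9 = 34 - 9 = 25)
w(t, v) = -2 - t/3 + v²/3 (w(t, v) = -2 + (v² - t)/3 = -2 + (-t/3 + v²/3) = -2 - t/3 + v²/3)
Z(D) = -1/(5*(25 + D)) (Z(D) = -1/(5*(D + 25)) = -1/(5*(25 + D)))
(54*(-4) + Z(w(6, 3)))*(1521 + 431) = (54*(-4) - 1/(125 + 5*(-2 - ⅓*6 + (⅓)*3²)))*(1521 + 431) = (-216 - 1/(125 + 5*(-2 - 2 + (⅓)*9)))*1952 = (-216 - 1/(125 + 5*(-2 - 2 + 3)))*1952 = (-216 - 1/(125 + 5*(-1)))*1952 = (-216 - 1/(125 - 5))*1952 = (-216 - 1/120)*1952 = -25921/120*1952 = -6324724/15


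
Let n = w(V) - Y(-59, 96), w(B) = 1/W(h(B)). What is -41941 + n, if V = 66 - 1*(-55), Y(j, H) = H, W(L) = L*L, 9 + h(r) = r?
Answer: -527312127/12544 ≈ -42037.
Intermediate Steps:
h(r) = -9 + r
W(L) = L²
V = 121 (V = 66 + 55 = 121)
w(B) = (-9 + B)⁻² (w(B) = 1/((-9 + B)²) = (-9 + B)⁻²)
n = -1204223/12544 (n = (-9 + 121)⁻² - 1*96 = 112⁻² - 96 = 1/12544 - 96 = -1204223/12544 ≈ -96.000)
-41941 + n = -41941 - 1204223/12544 = -527312127/12544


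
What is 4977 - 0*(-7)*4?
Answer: 4977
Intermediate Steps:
4977 - 0*(-7)*4 = 4977 - 0*4 = 4977 - 1*0 = 4977 + 0 = 4977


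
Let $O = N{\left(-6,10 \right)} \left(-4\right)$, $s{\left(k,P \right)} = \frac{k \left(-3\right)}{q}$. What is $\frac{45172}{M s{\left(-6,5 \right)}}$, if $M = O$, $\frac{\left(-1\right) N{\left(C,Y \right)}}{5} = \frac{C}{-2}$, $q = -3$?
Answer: $- \frac{11293}{90} \approx -125.48$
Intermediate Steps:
$s{\left(k,P \right)} = k$ ($s{\left(k,P \right)} = \frac{k \left(-3\right)}{-3} = - 3 k \left(- \frac{1}{3}\right) = k$)
$N{\left(C,Y \right)} = \frac{5 C}{2}$ ($N{\left(C,Y \right)} = - 5 \frac{C}{-2} = - 5 C \left(- \frac{1}{2}\right) = - 5 \left(- \frac{C}{2}\right) = \frac{5 C}{2}$)
$O = 60$ ($O = \frac{5}{2} \left(-6\right) \left(-4\right) = \left(-15\right) \left(-4\right) = 60$)
$M = 60$
$\frac{45172}{M s{\left(-6,5 \right)}} = \frac{45172}{60 \left(-6\right)} = \frac{45172}{-360} = 45172 \left(- \frac{1}{360}\right) = - \frac{11293}{90}$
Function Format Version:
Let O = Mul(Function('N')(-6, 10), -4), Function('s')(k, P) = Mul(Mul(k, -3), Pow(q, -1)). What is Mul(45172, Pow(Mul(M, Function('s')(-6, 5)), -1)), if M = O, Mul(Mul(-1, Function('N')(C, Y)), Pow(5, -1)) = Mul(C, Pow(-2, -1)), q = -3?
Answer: Rational(-11293, 90) ≈ -125.48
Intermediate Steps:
Function('s')(k, P) = k (Function('s')(k, P) = Mul(Mul(k, -3), Pow(-3, -1)) = Mul(Mul(-3, k), Rational(-1, 3)) = k)
Function('N')(C, Y) = Mul(Rational(5, 2), C) (Function('N')(C, Y) = Mul(-5, Mul(C, Pow(-2, -1))) = Mul(-5, Mul(C, Rational(-1, 2))) = Mul(-5, Mul(Rational(-1, 2), C)) = Mul(Rational(5, 2), C))
O = 60 (O = Mul(Mul(Rational(5, 2), -6), -4) = Mul(-15, -4) = 60)
M = 60
Mul(45172, Pow(Mul(M, Function('s')(-6, 5)), -1)) = Mul(45172, Pow(Mul(60, -6), -1)) = Mul(45172, Pow(-360, -1)) = Mul(45172, Rational(-1, 360)) = Rational(-11293, 90)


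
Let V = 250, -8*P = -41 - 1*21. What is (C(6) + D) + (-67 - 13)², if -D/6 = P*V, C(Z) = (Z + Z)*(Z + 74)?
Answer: -4265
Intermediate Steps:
P = 31/4 (P = -(-41 - 1*21)/8 = -(-41 - 21)/8 = -⅛*(-62) = 31/4 ≈ 7.7500)
C(Z) = 2*Z*(74 + Z) (C(Z) = (2*Z)*(74 + Z) = 2*Z*(74 + Z))
D = -11625 (D = -93*250/2 = -6*3875/2 = -11625)
(C(6) + D) + (-67 - 13)² = (2*6*(74 + 6) - 11625) + (-67 - 13)² = (2*6*80 - 11625) + (-80)² = (960 - 11625) + 6400 = -10665 + 6400 = -4265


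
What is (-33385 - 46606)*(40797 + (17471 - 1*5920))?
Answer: -4187368868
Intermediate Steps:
(-33385 - 46606)*(40797 + (17471 - 1*5920)) = -79991*(40797 + (17471 - 5920)) = -79991*(40797 + 11551) = -79991*52348 = -4187368868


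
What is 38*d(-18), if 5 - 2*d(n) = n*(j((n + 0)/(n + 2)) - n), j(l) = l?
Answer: 26543/4 ≈ 6635.8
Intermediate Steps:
d(n) = 5/2 - n*(-n + n/(2 + n))/2 (d(n) = 5/2 - n*((n + 0)/(n + 2) - n)/2 = 5/2 - n*(n/(2 + n) - n)/2 = 5/2 - n*(-n + n/(2 + n))/2)
38*d(-18) = 38*((-1*(-18)**2 + (2 - 18)*(5 + (-18)**2))/(2*(2 - 18))) = 38*((1/2)*(-1*324 - 16*(5 + 324))/(-16)) = 38*((1/2)*(-1/16)*(-324 - 16*329)) = 38*((1/2)*(-1/16)*(-324 - 5264)) = 38*((1/2)*(-1/16)*(-5588)) = 38*(1397/8) = 26543/4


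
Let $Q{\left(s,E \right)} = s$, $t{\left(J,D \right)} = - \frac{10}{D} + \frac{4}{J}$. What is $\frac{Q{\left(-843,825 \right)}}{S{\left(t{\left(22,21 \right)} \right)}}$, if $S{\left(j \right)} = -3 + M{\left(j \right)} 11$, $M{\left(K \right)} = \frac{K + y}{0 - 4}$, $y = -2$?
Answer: $- \frac{35406}{139} \approx -254.72$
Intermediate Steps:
$M{\left(K \right)} = \frac{1}{2} - \frac{K}{4}$ ($M{\left(K \right)} = \frac{K - 2}{0 - 4} = \frac{-2 + K}{-4} = \left(-2 + K\right) \left(- \frac{1}{4}\right) = \frac{1}{2} - \frac{K}{4}$)
$S{\left(j \right)} = \frac{5}{2} - \frac{11 j}{4}$ ($S{\left(j \right)} = -3 + \left(\frac{1}{2} - \frac{j}{4}\right) 11 = -3 - \left(- \frac{11}{2} + \frac{11 j}{4}\right) = \frac{5}{2} - \frac{11 j}{4}$)
$\frac{Q{\left(-843,825 \right)}}{S{\left(t{\left(22,21 \right)} \right)}} = - \frac{843}{\frac{5}{2} - \frac{11 \left(- \frac{10}{21} + \frac{4}{22}\right)}{4}} = - \frac{843}{\frac{5}{2} - \frac{11 \left(\left(-10\right) \frac{1}{21} + 4 \cdot \frac{1}{22}\right)}{4}} = - \frac{843}{\frac{5}{2} - \frac{11 \left(- \frac{10}{21} + \frac{2}{11}\right)}{4}} = - \frac{843}{\frac{5}{2} - - \frac{17}{21}} = - \frac{843}{\frac{5}{2} + \frac{17}{21}} = - \frac{843}{\frac{139}{42}} = \left(-843\right) \frac{42}{139} = - \frac{35406}{139}$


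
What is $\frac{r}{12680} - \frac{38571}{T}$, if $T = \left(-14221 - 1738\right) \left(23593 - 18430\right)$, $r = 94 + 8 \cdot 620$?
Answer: $\frac{69486677733}{174130883260} \approx 0.39905$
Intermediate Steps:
$r = 5054$ ($r = 94 + 4960 = 5054$)
$T = -82396317$ ($T = \left(-15959\right) 5163 = -82396317$)
$\frac{r}{12680} - \frac{38571}{T} = \frac{5054}{12680} - \frac{38571}{-82396317} = 5054 \cdot \frac{1}{12680} - - \frac{12857}{27465439} = \frac{2527}{6340} + \frac{12857}{27465439} = \frac{69486677733}{174130883260}$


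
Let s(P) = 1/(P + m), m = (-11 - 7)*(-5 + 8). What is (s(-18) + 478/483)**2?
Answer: 127938721/134374464 ≈ 0.95211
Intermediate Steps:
m = -54 (m = -18*3 = -54)
s(P) = 1/(-54 + P) (s(P) = 1/(P - 54) = 1/(-54 + P))
(s(-18) + 478/483)**2 = (1/(-54 - 18) + 478/483)**2 = (1/(-72) + 478*(1/483))**2 = (-1/72 + 478/483)**2 = (11311/11592)**2 = 127938721/134374464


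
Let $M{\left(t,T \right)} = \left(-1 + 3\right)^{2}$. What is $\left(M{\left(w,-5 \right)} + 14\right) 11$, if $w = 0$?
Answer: $198$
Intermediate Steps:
$M{\left(t,T \right)} = 4$ ($M{\left(t,T \right)} = 2^{2} = 4$)
$\left(M{\left(w,-5 \right)} + 14\right) 11 = \left(4 + 14\right) 11 = 18 \cdot 11 = 198$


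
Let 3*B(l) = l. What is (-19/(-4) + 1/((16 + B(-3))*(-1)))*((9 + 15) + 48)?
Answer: 1686/5 ≈ 337.20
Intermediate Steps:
B(l) = l/3
(-19/(-4) + 1/((16 + B(-3))*(-1)))*((9 + 15) + 48) = (-19/(-4) + 1/((16 + (⅓)*(-3))*(-1)))*((9 + 15) + 48) = (-19*(-¼) - 1/(16 - 1))*(24 + 48) = (19/4 - 1/15)*72 = (281/60)*72 = 1686/5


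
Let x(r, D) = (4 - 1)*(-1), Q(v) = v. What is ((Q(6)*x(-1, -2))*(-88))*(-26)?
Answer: -41184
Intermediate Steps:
x(r, D) = -3 (x(r, D) = 3*(-1) = -3)
((Q(6)*x(-1, -2))*(-88))*(-26) = ((6*(-3))*(-88))*(-26) = -18*(-88)*(-26) = 1584*(-26) = -41184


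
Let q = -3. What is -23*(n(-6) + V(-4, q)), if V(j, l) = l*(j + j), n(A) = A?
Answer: -414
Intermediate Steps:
V(j, l) = 2*j*l (V(j, l) = l*(2*j) = 2*j*l)
-23*(n(-6) + V(-4, q)) = -23*(-6 + 2*(-4)*(-3)) = -23*(-6 + 24) = -23*18 = -414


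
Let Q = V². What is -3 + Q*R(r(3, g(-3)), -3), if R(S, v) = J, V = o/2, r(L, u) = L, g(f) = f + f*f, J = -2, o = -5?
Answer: -31/2 ≈ -15.500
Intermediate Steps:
g(f) = f + f²
V = -5/2 ≈ -2.5000
R(S, v) = -2
Q = 25/4 (Q = (-5/2)² = 25/4 ≈ 6.2500)
-3 + Q*R(r(3, g(-3)), -3) = -3 + (25/4)*(-2) = -3 - 25/2 = -31/2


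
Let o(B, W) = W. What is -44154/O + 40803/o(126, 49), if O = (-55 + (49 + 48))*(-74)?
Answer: 438705/518 ≈ 846.92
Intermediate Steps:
O = -3108 (O = (-55 + 97)*(-74) = 42*(-74) = -3108)
-44154/O + 40803/o(126, 49) = -44154/(-3108) + 40803/49 = -44154*(-1/3108) + 40803*(1/49) = 7359/518 + 5829/7 = 438705/518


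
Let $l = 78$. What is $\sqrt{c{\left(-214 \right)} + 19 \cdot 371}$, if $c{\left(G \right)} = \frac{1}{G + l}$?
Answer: $\frac{\sqrt{32594542}}{68} \approx 83.958$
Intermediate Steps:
$c{\left(G \right)} = \frac{1}{78 + G}$ ($c{\left(G \right)} = \frac{1}{G + 78} = \frac{1}{78 + G}$)
$\sqrt{c{\left(-214 \right)} + 19 \cdot 371} = \sqrt{\frac{1}{78 - 214} + 19 \cdot 371} = \sqrt{\frac{1}{-136} + 7049} = \sqrt{- \frac{1}{136} + 7049} = \sqrt{\frac{958663}{136}} = \frac{\sqrt{32594542}}{68}$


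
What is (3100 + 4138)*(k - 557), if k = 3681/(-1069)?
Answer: -4336387132/1069 ≈ -4.0565e+6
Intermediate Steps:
k = -3681/1069 (k = 3681*(-1/1069) = -3681/1069 ≈ -3.4434)
(3100 + 4138)*(k - 557) = (3100 + 4138)*(-3681/1069 - 557) = 7238*(-599114/1069) = -4336387132/1069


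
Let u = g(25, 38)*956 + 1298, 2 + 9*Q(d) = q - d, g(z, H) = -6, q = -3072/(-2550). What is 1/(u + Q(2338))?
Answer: -3825/17969338 ≈ -0.00021286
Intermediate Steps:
q = 512/425 (q = -3072*(-1/2550) = 512/425 ≈ 1.2047)
Q(d) = -338/3825 - d/9 (Q(d) = -2/9 + (512/425 - d)/9 = -2/9 + (512/3825 - d/9) = -338/3825 - d/9)
u = -4438 (u = -6*956 + 1298 = -5736 + 1298 = -4438)
1/(u + Q(2338)) = 1/(-4438 + (-338/3825 - 1/9*2338)) = 1/(-4438 + (-338/3825 - 2338/9)) = 1/(-4438 - 993988/3825) = 1/(-17969338/3825) = -3825/17969338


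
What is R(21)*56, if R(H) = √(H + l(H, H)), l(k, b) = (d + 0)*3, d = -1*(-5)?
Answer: 336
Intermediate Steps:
d = 5
l(k, b) = 15 (l(k, b) = (5 + 0)*3 = 5*3 = 15)
R(H) = √(15 + H) (R(H) = √(H + 15) = √(15 + H))
R(21)*56 = √(15 + 21)*56 = √36*56 = 6*56 = 336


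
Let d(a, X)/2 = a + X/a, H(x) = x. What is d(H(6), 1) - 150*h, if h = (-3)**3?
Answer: 12187/3 ≈ 4062.3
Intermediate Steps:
d(a, X) = 2*a + 2*X/a (d(a, X) = 2*(a + X/a) = 2*a + 2*X/a)
h = -27
d(H(6), 1) - 150*h = (2*6 + 2*1/6) - 150*(-27) = (12 + 2*1*(1/6)) + 4050 = (12 + 1/3) + 4050 = 37/3 + 4050 = 12187/3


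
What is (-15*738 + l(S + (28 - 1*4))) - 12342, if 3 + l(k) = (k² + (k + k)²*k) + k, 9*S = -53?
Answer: 505777/729 ≈ 693.80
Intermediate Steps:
S = -53/9 (S = (⅑)*(-53) = -53/9 ≈ -5.8889)
l(k) = -3 + k + k² + 4*k³ (l(k) = -3 + ((k² + (k + k)²*k) + k) = -3 + ((k² + (2*k)²*k) + k) = -3 + ((k² + (4*k²)*k) + k) = -3 + ((k² + 4*k³) + k) = -3 + (k + k² + 4*k³) = -3 + k + k² + 4*k³)
(-15*738 + l(S + (28 - 1*4))) - 12342 = (-15*738 + (-3 + (-53/9 + (28 - 1*4)) + (-53/9 + (28 - 1*4))² + 4*(-53/9 + (28 - 1*4))³)) - 12342 = (-11070 + (-3 + (-53/9 + (28 - 4)) + (-53/9 + (28 - 4))² + 4*(-53/9 + (28 - 4))³)) - 12342 = (-11070 + (-3 + (-53/9 + 24) + (-53/9 + 24)² + 4*(-53/9 + 24)³)) - 12342 = (-11070 + (-3 + 163/9 + (163/9)² + 4*(163/9)³)) - 12342 = (-11070 + (-3 + 163/9 + 26569/81 + 4*(4330747/729))) - 12342 = (-11070 + (-3 + 163/9 + 26569/81 + 17322988/729)) - 12342 = (-11070 + 17573125/729) - 12342 = 9503095/729 - 12342 = 505777/729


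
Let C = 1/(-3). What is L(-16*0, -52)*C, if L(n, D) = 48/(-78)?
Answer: 8/39 ≈ 0.20513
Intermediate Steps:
C = -1/3 ≈ -0.33333
L(n, D) = -8/13 (L(n, D) = 48*(-1/78) = -8/13)
L(-16*0, -52)*C = -8/13*(-1/3) = 8/39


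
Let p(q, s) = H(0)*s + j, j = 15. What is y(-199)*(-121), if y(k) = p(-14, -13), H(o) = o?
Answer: -1815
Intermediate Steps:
p(q, s) = 15 (p(q, s) = 0*s + 15 = 0 + 15 = 15)
y(k) = 15
y(-199)*(-121) = 15*(-121) = -1815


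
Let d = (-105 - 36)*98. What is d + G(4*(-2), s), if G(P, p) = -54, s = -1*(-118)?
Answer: -13872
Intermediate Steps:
s = 118
d = -13818 (d = -141*98 = -13818)
d + G(4*(-2), s) = -13818 - 54 = -13872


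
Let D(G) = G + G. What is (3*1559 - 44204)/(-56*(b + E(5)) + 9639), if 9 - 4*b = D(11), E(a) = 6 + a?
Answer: -39527/9205 ≈ -4.2941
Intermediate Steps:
D(G) = 2*G
b = -13/4 (b = 9/4 - 11/2 = -13/4 ≈ -3.2500)
(3*1559 - 44204)/(-56*(b + E(5)) + 9639) = (3*1559 - 44204)/(-56*(-13/4 + (6 + 5)) + 9639) = (4677 - 44204)/(-56*(-13/4 + 11) + 9639) = -39527/(-56*31/4 + 9639) = -39527/(-434 + 9639) = -39527/9205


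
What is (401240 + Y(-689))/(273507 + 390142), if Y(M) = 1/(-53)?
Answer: 21265719/35173397 ≈ 0.60460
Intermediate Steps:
Y(M) = -1/53
(401240 + Y(-689))/(273507 + 390142) = (401240 - 1/53)/(273507 + 390142) = (21265719/53)/663649 = (21265719/53)*(1/663649) = 21265719/35173397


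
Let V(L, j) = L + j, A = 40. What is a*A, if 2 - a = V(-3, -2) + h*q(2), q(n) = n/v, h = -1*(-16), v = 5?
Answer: 24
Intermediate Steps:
h = 16
q(n) = n/5
a = ⅗ (a = 2 - ((-3 - 2) + 16*((⅕)*2)) = 2 - (-5 + 16*(⅖)) = 2 - (-5 + 32/5) = 2 - 1*7/5 = 2 - 7/5 = ⅗ ≈ 0.60000)
a*A = (⅗)*40 = 24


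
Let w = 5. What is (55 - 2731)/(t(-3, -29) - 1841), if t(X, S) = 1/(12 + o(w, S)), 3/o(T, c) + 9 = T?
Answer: 120420/82841 ≈ 1.4536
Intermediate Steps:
o(T, c) = 3/(-9 + T)
t(X, S) = 4/45 (t(X, S) = 1/(12 + 3/(-9 + 5)) = 1/(12 + 3/(-4)) = 1/(12 + 3*(-¼)) = 1/(12 - ¾) = 1/(45/4) = 4/45)
(55 - 2731)/(t(-3, -29) - 1841) = (55 - 2731)/(4/45 - 1841) = -2676/(-82841/45) = -2676*(-45/82841) = 120420/82841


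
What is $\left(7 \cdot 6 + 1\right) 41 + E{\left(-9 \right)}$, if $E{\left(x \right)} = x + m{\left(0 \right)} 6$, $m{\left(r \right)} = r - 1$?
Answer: $1748$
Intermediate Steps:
$m{\left(r \right)} = -1 + r$
$E{\left(x \right)} = -6 + x$ ($E{\left(x \right)} = x + \left(-1 + 0\right) 6 = x - 6 = -6 + x$)
$\left(7 \cdot 6 + 1\right) 41 + E{\left(-9 \right)} = \left(7 \cdot 6 + 1\right) 41 - 15 = \left(42 + 1\right) 41 - 15 = 43 \cdot 41 - 15 = 1763 - 15 = 1748$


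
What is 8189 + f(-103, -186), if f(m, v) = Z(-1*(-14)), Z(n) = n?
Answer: 8203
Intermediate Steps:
f(m, v) = 14 (f(m, v) = -1*(-14) = 14)
8189 + f(-103, -186) = 8189 + 14 = 8203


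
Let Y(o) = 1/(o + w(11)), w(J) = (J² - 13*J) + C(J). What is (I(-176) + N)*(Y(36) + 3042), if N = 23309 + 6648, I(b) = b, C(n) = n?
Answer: 2264874831/25 ≈ 9.0595e+7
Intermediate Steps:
N = 29957
w(J) = J² - 12*J (w(J) = (J² - 13*J) + J = J² - 12*J)
Y(o) = 1/(-11 + o) (Y(o) = 1/(o + 11*(-12 + 11)) = 1/(o + 11*(-1)) = 1/(o - 11) = 1/(-11 + o))
(I(-176) + N)*(Y(36) + 3042) = (-176 + 29957)*(1/(-11 + 36) + 3042) = 29781*(1/25 + 3042) = 29781*(76051/25) = 2264874831/25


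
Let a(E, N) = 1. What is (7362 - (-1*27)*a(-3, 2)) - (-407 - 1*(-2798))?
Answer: 4998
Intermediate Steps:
(7362 - (-1*27)*a(-3, 2)) - (-407 - 1*(-2798)) = (7362 - (-1*27)) - (-407 - 1*(-2798)) = (7362 - (-27)) - (-407 + 2798) = (7362 - 1*(-27)) - 1*2391 = (7362 + 27) - 2391 = 7389 - 2391 = 4998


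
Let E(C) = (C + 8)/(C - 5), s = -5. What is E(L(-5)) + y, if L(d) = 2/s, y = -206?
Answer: -5600/27 ≈ -207.41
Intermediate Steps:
L(d) = -⅖ (L(d) = 2/(-5) = 2*(-⅕) = -⅖)
E(C) = (8 + C)/(-5 + C)
E(L(-5)) + y = (8 - ⅖)/(-5 - ⅖) - 206 = (38/5)/(-27/5) - 206 = -5/27*38/5 - 206 = -38/27 - 206 = -5600/27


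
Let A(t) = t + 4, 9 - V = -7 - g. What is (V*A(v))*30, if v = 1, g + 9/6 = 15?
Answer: 4425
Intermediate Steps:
g = 27/2 (g = -3/2 + 15 = 27/2 ≈ 13.500)
V = 59/2 (V = 9 - (-7 - 1*27/2) = 9 - (-7 - 27/2) = 9 - 1*(-41/2) = 9 + 41/2 = 59/2 ≈ 29.500)
A(t) = 4 + t
(V*A(v))*30 = (59*(4 + 1)/2)*30 = ((59/2)*5)*30 = (295/2)*30 = 4425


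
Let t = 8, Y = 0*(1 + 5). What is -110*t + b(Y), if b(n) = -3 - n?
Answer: -883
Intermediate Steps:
Y = 0 (Y = 0*6 = 0)
-110*t + b(Y) = -110*8 + (-3 - 1*0) = -880 + (-3 + 0) = -880 - 3 = -883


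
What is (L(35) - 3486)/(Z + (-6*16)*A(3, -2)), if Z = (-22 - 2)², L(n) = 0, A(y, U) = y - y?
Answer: -581/96 ≈ -6.0521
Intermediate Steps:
A(y, U) = 0
Z = 576 (Z = (-24)² = 576)
(L(35) - 3486)/(Z + (-6*16)*A(3, -2)) = (0 - 3486)/(576 - 6*16*0) = -3486/(576 - 96*0) = -3486/(576 + 0) = -3486/576 = -3486*1/576 = -581/96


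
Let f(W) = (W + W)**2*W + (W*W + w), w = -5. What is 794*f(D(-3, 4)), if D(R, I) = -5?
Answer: -381120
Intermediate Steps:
f(W) = -5 + W**2 + 4*W**3 (f(W) = (W + W)**2*W + (W*W - 5) = (2*W)**2*W + (W**2 - 5) = (4*W**2)*W + (-5 + W**2) = 4*W**3 + (-5 + W**2) = -5 + W**2 + 4*W**3)
794*f(D(-3, 4)) = 794*(-5 + (-5)**2 + 4*(-5)**3) = 794*(-5 + 25 + 4*(-125)) = 794*(-5 + 25 - 500) = 794*(-480) = -381120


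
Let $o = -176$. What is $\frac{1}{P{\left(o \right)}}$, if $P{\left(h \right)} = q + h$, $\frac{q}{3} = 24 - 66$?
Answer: $- \frac{1}{302} \approx -0.0033113$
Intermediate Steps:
$q = -126$ ($q = 3 \left(24 - 66\right) = 3 \left(-42\right) = -126$)
$P{\left(h \right)} = -126 + h$
$\frac{1}{P{\left(o \right)}} = \frac{1}{-126 - 176} = \frac{1}{-302} = - \frac{1}{302}$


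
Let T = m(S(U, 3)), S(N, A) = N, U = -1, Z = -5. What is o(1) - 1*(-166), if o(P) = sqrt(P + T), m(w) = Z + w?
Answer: 166 + I*sqrt(5) ≈ 166.0 + 2.2361*I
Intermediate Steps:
m(w) = -5 + w
T = -6 (T = -5 - 1 = -6)
o(P) = sqrt(-6 + P) (o(P) = sqrt(P - 6) = sqrt(-6 + P))
o(1) - 1*(-166) = sqrt(-6 + 1) - 1*(-166) = sqrt(-5) + 166 = I*sqrt(5) + 166 = 166 + I*sqrt(5)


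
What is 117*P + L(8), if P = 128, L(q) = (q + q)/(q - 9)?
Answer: 14960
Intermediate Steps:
L(q) = 2*q/(-9 + q) (L(q) = (2*q)/(-9 + q) = 2*q/(-9 + q))
117*P + L(8) = 117*128 + 2*8/(-9 + 8) = 14976 + 2*8/(-1) = 14976 + 2*8*(-1) = 14976 - 16 = 14960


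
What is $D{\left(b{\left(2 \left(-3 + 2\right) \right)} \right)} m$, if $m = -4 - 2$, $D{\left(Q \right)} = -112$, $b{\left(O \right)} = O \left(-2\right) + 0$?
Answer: $672$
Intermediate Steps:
$b{\left(O \right)} = - 2 O$ ($b{\left(O \right)} = - 2 O + 0 = - 2 O$)
$m = -6$
$D{\left(b{\left(2 \left(-3 + 2\right) \right)} \right)} m = \left(-112\right) \left(-6\right) = 672$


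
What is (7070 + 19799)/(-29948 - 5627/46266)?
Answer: -1243121154/1385579795 ≈ -0.89718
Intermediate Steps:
(7070 + 19799)/(-29948 - 5627/46266) = 26869/(-29948 - 5627*1/46266) = 26869/(-29948 - 5627/46266) = 26869/(-1385579795/46266) = 26869*(-46266/1385579795) = -1243121154/1385579795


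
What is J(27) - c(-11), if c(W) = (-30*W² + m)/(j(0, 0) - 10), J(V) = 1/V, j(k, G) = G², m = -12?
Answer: -49162/135 ≈ -364.16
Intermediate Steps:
c(W) = 6/5 + 3*W² (c(W) = (-30*W² - 12)/(0² - 10) = (-12 - 30*W²)/(0 - 10) = (-12 - 30*W²)/(-10) = (-12 - 30*W²)*(-⅒) = 6/5 + 3*W²)
J(27) - c(-11) = 1/27 - (6/5 + 3*(-11)²) = 1/27 - (6/5 + 3*121) = 1/27 - (6/5 + 363) = 1/27 - 1*1821/5 = 1/27 - 1821/5 = -49162/135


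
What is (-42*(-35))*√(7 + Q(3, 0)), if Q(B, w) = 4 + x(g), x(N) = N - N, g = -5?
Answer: 1470*√11 ≈ 4875.4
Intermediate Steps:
x(N) = 0
Q(B, w) = 4 (Q(B, w) = 4 + 0 = 4)
(-42*(-35))*√(7 + Q(3, 0)) = (-42*(-35))*√(7 + 4) = 1470*√11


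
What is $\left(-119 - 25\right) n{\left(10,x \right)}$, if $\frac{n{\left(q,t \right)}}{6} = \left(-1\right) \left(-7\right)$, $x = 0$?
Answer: $-6048$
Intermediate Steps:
$n{\left(q,t \right)} = 42$ ($n{\left(q,t \right)} = 6 \left(\left(-1\right) \left(-7\right)\right) = 6 \cdot 7 = 42$)
$\left(-119 - 25\right) n{\left(10,x \right)} = \left(-119 - 25\right) 42 = \left(-144\right) 42 = -6048$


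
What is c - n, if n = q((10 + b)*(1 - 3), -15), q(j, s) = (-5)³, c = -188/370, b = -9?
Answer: 23031/185 ≈ 124.49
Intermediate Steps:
c = -94/185 (c = -188*1/370 = -94/185 ≈ -0.50811)
q(j, s) = -125
n = -125
c - n = -94/185 - 1*(-125) = -94/185 + 125 = 23031/185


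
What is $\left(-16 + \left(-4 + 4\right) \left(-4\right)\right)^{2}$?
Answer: $256$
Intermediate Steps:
$\left(-16 + \left(-4 + 4\right) \left(-4\right)\right)^{2} = \left(-16 + 0 \left(-4\right)\right)^{2} = \left(-16 + 0\right)^{2} = \left(-16\right)^{2} = 256$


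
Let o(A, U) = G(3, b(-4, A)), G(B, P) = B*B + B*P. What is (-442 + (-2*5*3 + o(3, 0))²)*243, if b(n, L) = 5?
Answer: -98658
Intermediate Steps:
G(B, P) = B² + B*P
o(A, U) = 24 (o(A, U) = 3*(3 + 5) = 3*8 = 24)
(-442 + (-2*5*3 + o(3, 0))²)*243 = (-442 + (-2*5*3 + 24)²)*243 = (-442 + (-10*3 + 24)²)*243 = (-442 + (-30 + 24)²)*243 = (-442 + (-6)²)*243 = (-442 + 36)*243 = -406*243 = -98658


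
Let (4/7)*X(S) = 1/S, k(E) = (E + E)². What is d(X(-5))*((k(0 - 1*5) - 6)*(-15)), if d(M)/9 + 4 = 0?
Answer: 50760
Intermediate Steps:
k(E) = 4*E² (k(E) = (2*E)² = 4*E²)
X(S) = 7/(4*S)
d(M) = -36 (d(M) = -36 + 9*0 = -36 + 0 = -36)
d(X(-5))*((k(0 - 1*5) - 6)*(-15)) = -36*(4*(0 - 1*5)² - 6)*(-15) = -36*(4*(0 - 5)² - 6)*(-15) = -36*(4*(-5)² - 6)*(-15) = -36*(4*25 - 6)*(-15) = -36*(100 - 6)*(-15) = -3384*(-15) = -36*(-1410) = 50760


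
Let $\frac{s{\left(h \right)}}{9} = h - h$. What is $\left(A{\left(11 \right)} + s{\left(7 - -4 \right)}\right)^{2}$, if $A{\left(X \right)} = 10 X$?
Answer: $12100$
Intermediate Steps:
$s{\left(h \right)} = 0$ ($s{\left(h \right)} = 9 \left(h - h\right) = 9 \cdot 0 = 0$)
$\left(A{\left(11 \right)} + s{\left(7 - -4 \right)}\right)^{2} = \left(10 \cdot 11 + 0\right)^{2} = \left(110 + 0\right)^{2} = 110^{2} = 12100$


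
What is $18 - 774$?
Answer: $-756$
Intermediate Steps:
$18 - 774 = -756$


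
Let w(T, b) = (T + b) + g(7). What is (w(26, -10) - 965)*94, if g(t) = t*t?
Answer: -84600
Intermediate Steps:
g(t) = t²
w(T, b) = 49 + T + b (w(T, b) = (T + b) + 7² = (T + b) + 49 = 49 + T + b)
(w(26, -10) - 965)*94 = ((49 + 26 - 10) - 965)*94 = (65 - 965)*94 = -900*94 = -84600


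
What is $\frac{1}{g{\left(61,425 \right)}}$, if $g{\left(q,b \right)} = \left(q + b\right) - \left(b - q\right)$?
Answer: $\frac{1}{122} \approx 0.0081967$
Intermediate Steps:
$g{\left(q,b \right)} = 2 q$ ($g{\left(q,b \right)} = \left(b + q\right) - \left(b - q\right) = 2 q$)
$\frac{1}{g{\left(61,425 \right)}} = \frac{1}{2 \cdot 61} = \frac{1}{122}$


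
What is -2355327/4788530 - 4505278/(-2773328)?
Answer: 3760391135771/3320041081960 ≈ 1.1326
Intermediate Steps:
-2355327/4788530 - 4505278/(-2773328) = -2355327*1/4788530 - 4505278*(-1/2773328) = -2355327/4788530 + 2252639/1386664 = 3760391135771/3320041081960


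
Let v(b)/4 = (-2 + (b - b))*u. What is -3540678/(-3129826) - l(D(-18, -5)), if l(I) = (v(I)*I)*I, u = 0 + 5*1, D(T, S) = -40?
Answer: 100156202339/1564913 ≈ 64001.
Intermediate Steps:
u = 5 (u = 0 + 5 = 5)
v(b) = -40 (v(b) = 4*((-2 + (b - b))*5) = 4*((-2 + 0)*5) = 4*(-2*5) = 4*(-10) = -40)
l(I) = -40*I² (l(I) = (-40*I)*I = -40*I²)
-3540678/(-3129826) - l(D(-18, -5)) = -3540678/(-3129826) - (-40)*(-40)² = -3540678*(-1/3129826) - (-40)*1600 = 1770339/1564913 - 1*(-64000) = 1770339/1564913 + 64000 = 100156202339/1564913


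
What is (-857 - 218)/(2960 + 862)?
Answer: -1075/3822 ≈ -0.28127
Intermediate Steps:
(-857 - 218)/(2960 + 862) = -1075/3822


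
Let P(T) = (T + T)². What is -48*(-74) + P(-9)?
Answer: 3876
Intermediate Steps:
P(T) = 4*T² (P(T) = (2*T)² = 4*T²)
-48*(-74) + P(-9) = -48*(-74) + 4*(-9)² = 3552 + 4*81 = 3552 + 324 = 3876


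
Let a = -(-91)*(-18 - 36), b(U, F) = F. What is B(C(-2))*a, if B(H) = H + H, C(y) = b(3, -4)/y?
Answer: -19656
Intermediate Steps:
C(y) = -4/y
B(H) = 2*H
a = -4914 (a = -(-91)*(-54) = -1*4914 = -4914)
B(C(-2))*a = (2*(-4/(-2)))*(-4914) = (2*(-4*(-1/2)))*(-4914) = (2*2)*(-4914) = 4*(-4914) = -19656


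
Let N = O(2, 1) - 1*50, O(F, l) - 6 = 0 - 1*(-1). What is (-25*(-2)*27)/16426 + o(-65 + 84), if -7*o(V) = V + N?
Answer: 201837/57491 ≈ 3.5108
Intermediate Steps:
O(F, l) = 7 (O(F, l) = 6 + (0 - 1*(-1)) = 6 + (0 + 1) = 6 + 1 = 7)
N = -43 (N = 7 - 1*50 = 7 - 50 = -43)
o(V) = 43/7 - V/7 (o(V) = -(V - 43)/7 = -(-43 + V)/7 = 43/7 - V/7)
(-25*(-2)*27)/16426 + o(-65 + 84) = (-25*(-2)*27)/16426 + (43/7 - (-65 + 84)/7) = (50*27)*(1/16426) + (43/7 - 1/7*19) = 1350*(1/16426) + (43/7 - 19/7) = 675/8213 + 24/7 = 201837/57491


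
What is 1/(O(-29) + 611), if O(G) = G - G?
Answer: 1/611 ≈ 0.0016367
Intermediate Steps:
O(G) = 0
1/(O(-29) + 611) = 1/(0 + 611) = 1/611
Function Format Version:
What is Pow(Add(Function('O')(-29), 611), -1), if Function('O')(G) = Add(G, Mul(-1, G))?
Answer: Rational(1, 611) ≈ 0.0016367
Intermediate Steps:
Function('O')(G) = 0
Pow(Add(Function('O')(-29), 611), -1) = Pow(Add(0, 611), -1) = Pow(611, -1) = Rational(1, 611)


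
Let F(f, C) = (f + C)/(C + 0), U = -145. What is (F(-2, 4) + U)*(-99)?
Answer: 28611/2 ≈ 14306.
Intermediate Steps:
F(f, C) = (C + f)/C
(F(-2, 4) + U)*(-99) = ((4 - 2)/4 - 145)*(-99) = ((1/4)*2 - 145)*(-99) = (1/2 - 145)*(-99) = -289/2*(-99) = 28611/2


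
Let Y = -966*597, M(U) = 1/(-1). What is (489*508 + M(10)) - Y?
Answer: 825113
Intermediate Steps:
M(U) = -1
Y = -576702
(489*508 + M(10)) - Y = (489*508 - 1) - 1*(-576702) = (248412 - 1) + 576702 = 248411 + 576702 = 825113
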